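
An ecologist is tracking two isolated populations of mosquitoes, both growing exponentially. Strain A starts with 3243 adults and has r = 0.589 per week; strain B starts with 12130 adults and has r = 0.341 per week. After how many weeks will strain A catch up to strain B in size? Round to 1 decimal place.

5.3 weeks

Set 3243·e^(0.589t) = 12130·e^(0.341t).
e^((0.589 − 0.341)t) = 12130/3243 → e^(0.248·t) = 3.7404.
0.248·t = ln(3.7404) = 1.3192, so t = 1.3192/0.248 = 5.3193.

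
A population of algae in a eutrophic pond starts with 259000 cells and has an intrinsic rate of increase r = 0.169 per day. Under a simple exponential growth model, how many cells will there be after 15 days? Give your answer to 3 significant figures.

N(t) = N₀·e^(rt) = 259000 × e^(0.169×15) = 259000 × e^2.535.
e^2.535 ≈ 12.616, so N ≈ 259000 × 12.616 = 3.267656×10^6.

3270000 cells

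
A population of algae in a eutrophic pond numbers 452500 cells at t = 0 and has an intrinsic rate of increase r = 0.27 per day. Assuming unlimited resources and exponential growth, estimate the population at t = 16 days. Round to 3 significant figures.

34000000 cells

N(t) = N₀·e^(rt) = 452500 × e^(0.27×16) = 452500 × e^4.32.
e^4.32 ≈ 75.189, so N ≈ 452500 × 75.189 = 3.402285×10^7.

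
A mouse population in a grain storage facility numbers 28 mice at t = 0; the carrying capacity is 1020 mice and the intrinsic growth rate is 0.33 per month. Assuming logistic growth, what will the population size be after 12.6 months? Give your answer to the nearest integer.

656 mice

A = (K − N₀)/N₀ = (1020 − 28)/28 = 35.429.
N(t) = K/(1 + A·e^(−rt)) = 1020/(1 + 35.429×e^(−0.33×12.6)).
e^(−4.158) = 0.015639; denominator = 1 + 35.429×0.015639 = 1.5541.
N = 1020/1.5541 = 656.345.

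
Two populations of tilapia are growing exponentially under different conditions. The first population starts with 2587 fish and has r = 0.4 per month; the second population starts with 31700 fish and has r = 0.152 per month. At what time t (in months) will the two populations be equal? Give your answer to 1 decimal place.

10.1 months

Set 2587·e^(0.4t) = 31700·e^(0.152t).
e^((0.4 − 0.152)t) = 31700/2587 → e^(0.248·t) = 12.254.
0.248·t = ln(12.254) = 2.5058, so t = 2.5058/0.248 = 10.104.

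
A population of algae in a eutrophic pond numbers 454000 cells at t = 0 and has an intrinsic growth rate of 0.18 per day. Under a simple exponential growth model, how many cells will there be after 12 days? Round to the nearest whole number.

N(t) = N₀·e^(rt) = 454000 × e^(0.18×12) = 454000 × e^2.16.
e^2.16 ≈ 8.6711, so N ≈ 454000 × 8.6711 = 3.936696×10^6.

3936696 cells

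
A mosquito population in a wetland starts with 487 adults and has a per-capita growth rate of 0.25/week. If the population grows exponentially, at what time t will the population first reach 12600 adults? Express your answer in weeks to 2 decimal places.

13.01 weeks

Set N₀·e^(rt) = 12600: e^(0.25·t) = 12600/487 = 25.873.
0.25·t = ln(25.873) = 3.2532, so t = 3.2532/0.25 = 13.013.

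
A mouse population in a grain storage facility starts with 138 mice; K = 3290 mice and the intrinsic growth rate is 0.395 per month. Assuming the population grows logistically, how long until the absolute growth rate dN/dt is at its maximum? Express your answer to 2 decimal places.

7.92 months

Logistic growth is fastest at N = K/2 = 1645.
A = (K − N₀)/N₀ = 22.841. Set K/(1 + A·e^(−rt)) = K/2 → A·e^(−rt) = 1.
e^(−0.395t) = 1/22.841 = 0.0437817, so t = ln(22.841)/0.395 = 3.1285/0.395 = 7.9204.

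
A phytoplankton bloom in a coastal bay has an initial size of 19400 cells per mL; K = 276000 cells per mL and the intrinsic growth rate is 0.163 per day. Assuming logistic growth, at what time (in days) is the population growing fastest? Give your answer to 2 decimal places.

Logistic growth is fastest at N = K/2 = 138000.
A = (K − N₀)/N₀ = 13.227. Set K/(1 + A·e^(−rt)) = K/2 → A·e^(−rt) = 1.
e^(−0.163t) = 1/13.227 = 0.0756041, so t = ln(13.227)/0.163 = 2.5822/0.163 = 15.842.

15.84 days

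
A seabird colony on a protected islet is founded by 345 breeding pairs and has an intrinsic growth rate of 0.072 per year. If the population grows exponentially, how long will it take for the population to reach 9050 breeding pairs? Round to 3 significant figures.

45.4 years

Set N₀·e^(rt) = 9050: e^(0.072·t) = 9050/345 = 26.232.
0.072·t = ln(26.232) = 3.267, so t = 3.267/0.072 = 45.375.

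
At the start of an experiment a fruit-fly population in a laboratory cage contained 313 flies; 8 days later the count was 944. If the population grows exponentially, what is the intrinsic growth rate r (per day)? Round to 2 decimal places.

0.14 per day

From N(t) = N₀·e^(rt): e^(r·8) = 944/313 = 3.016.
r·8 = ln(3.016) = 1.1039, so r = 1.1039/8 = 0.13799.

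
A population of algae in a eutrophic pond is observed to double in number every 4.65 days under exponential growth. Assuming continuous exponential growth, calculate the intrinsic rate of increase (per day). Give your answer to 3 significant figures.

r = ln(2)/t_d = 0.6931/4.65 = 0.14906.

0.149 per day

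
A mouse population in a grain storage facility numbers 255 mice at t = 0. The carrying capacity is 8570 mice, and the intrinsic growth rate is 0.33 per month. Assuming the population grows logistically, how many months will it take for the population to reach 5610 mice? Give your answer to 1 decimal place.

A = (K − N₀)/N₀ = (8570 − 255)/255 = 32.608.
Solve 8570/(1 + 32.608·e^(−0.33t)) = 5610: 1 + 32.608·e^(−0.33t) = 1.5276, so e^(−0.33t) = 0.0161811.
−0.33·t = ln(0.0161811) = -4.1239, so t = 4.1239/0.33 = 12.497.

12.5 months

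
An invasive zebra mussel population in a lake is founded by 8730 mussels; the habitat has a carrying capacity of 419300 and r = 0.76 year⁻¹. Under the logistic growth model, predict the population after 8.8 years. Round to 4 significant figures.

A = (K − N₀)/N₀ = (419300 − 8730)/8730 = 47.03.
N(t) = K/(1 + A·e^(−rt)) = 419300/(1 + 47.03×e^(−0.76×8.8)).
e^(−6.688) = 0.0012458; denominator = 1 + 47.03×0.0012458 = 1.0586.
N = 419300/1.0586 = 396094.

396100 mussels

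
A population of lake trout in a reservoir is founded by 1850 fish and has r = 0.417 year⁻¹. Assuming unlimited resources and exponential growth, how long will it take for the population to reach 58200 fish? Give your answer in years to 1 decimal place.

8.3 years

Set N₀·e^(rt) = 58200: e^(0.417·t) = 58200/1850 = 31.459.
0.417·t = ln(31.459) = 3.4487, so t = 3.4487/0.417 = 8.2703.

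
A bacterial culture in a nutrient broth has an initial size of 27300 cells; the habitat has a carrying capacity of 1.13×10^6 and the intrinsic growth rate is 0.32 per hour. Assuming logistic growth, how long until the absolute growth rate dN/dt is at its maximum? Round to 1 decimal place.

Logistic growth is fastest at N = K/2 = 565000.
A = (K − N₀)/N₀ = 40.392. Set K/(1 + A·e^(−rt)) = K/2 → A·e^(−rt) = 1.
e^(−0.32t) = 1/40.392 = 0.0247574, so t = ln(40.392)/0.32 = 3.6986/0.32 = 11.558.

11.6 hours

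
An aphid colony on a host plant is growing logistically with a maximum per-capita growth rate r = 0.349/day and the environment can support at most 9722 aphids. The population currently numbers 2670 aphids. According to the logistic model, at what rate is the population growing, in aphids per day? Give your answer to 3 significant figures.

676 aphids per day

dN/dt = rN(1 − N/K) = 0.349 × 2670 × (1 − 2670/9722).
1 − 2670/9722 = 0.72537; dN/dt = 0.349 × 2670 × 0.72537 = 675.92.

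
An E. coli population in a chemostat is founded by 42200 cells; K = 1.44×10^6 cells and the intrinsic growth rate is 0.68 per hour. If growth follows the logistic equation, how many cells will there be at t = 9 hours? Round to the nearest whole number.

A = (K − N₀)/N₀ = (1.44×10^6 − 42200)/42200 = 33.123.
N(t) = K/(1 + A·e^(−rt)) = 1.44×10^6/(1 + 33.123×e^(−0.68×9)).
e^(−6.12) = 0.0021985; denominator = 1 + 33.123×0.0021985 = 1.0728.
N = 1.44×10^6/1.0728 = 1.342257×10^6.

1342257 cells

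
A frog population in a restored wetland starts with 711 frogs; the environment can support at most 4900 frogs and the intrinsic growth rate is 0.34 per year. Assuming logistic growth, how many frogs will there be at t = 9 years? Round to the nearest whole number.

A = (K − N₀)/N₀ = (4900 − 711)/711 = 5.8917.
N(t) = K/(1 + A·e^(−rt)) = 4900/(1 + 5.8917×e^(−0.34×9)).
e^(−3.06) = 0.046888; denominator = 1 + 5.8917×0.046888 = 1.2762.
N = 4900/1.2762 = 3839.38.

3839 frogs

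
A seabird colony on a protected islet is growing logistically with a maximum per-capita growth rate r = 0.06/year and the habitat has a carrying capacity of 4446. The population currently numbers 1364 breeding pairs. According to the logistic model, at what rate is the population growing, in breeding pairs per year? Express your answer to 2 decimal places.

56.73 breeding pairs per year

dN/dt = rN(1 − N/K) = 0.06 × 1364 × (1 − 1364/4446).
1 − 1364/4446 = 0.69321; dN/dt = 0.06 × 1364 × 0.69321 = 56.732.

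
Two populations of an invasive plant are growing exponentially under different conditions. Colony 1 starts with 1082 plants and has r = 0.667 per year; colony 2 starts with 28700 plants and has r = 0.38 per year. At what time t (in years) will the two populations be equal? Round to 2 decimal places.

11.42 years

Set 1082·e^(0.667t) = 28700·e^(0.38t).
e^((0.667 − 0.38)t) = 28700/1082 → e^(0.287·t) = 26.525.
0.287·t = ln(26.525) = 3.2781, so t = 3.2781/0.287 = 11.422.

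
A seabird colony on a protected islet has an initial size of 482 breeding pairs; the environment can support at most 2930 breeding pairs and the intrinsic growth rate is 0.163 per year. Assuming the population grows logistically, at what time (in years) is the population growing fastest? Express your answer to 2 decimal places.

9.97 years

Logistic growth is fastest at N = K/2 = 1465.
A = (K − N₀)/N₀ = 5.0788. Set K/(1 + A·e^(−rt)) = K/2 → A·e^(−rt) = 1.
e^(−0.163t) = 1/5.0788 = 0.196895, so t = ln(5.0788)/0.163 = 1.6251/0.163 = 9.9698.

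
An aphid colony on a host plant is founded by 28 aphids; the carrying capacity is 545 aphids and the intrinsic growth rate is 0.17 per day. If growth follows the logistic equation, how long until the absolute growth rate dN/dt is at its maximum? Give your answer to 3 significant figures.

17.2 days

Logistic growth is fastest at N = K/2 = 272.5.
A = (K − N₀)/N₀ = 18.464. Set K/(1 + A·e^(−rt)) = K/2 → A·e^(−rt) = 1.
e^(−0.17t) = 1/18.464 = 0.0541586, so t = ln(18.464)/0.17 = 2.9158/0.17 = 17.152.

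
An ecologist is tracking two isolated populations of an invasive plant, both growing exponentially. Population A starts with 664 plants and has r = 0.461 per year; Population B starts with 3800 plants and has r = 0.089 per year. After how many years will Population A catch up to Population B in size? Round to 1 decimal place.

4.7 years

Set 664·e^(0.461t) = 3800·e^(0.089t).
e^((0.461 − 0.089)t) = 3800/664 → e^(0.372·t) = 5.7229.
0.372·t = ln(5.7229) = 1.7445, so t = 1.7445/0.372 = 4.6894.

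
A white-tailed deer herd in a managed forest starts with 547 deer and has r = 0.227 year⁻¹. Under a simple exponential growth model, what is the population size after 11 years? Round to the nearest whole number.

6644 deer

N(t) = N₀·e^(rt) = 547 × e^(0.227×11) = 547 × e^2.497.
e^2.497 ≈ 12.146, so N ≈ 547 × 12.146 = 6643.86.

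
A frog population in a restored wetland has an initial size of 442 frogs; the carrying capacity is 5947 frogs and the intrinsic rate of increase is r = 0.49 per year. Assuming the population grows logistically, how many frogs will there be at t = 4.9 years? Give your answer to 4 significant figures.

A = (K − N₀)/N₀ = (5947 − 442)/442 = 12.455.
N(t) = K/(1 + A·e^(−rt)) = 5947/(1 + 12.455×e^(−0.49×4.9)).
e^(−2.401) = 0.090627; denominator = 1 + 12.455×0.090627 = 2.1287.
N = 5947/2.1287 = 2793.67.

2794 frogs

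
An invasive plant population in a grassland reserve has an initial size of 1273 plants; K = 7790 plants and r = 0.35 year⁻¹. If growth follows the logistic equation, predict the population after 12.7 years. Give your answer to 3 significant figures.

7350 plants

A = (K − N₀)/N₀ = (7790 − 1273)/1273 = 5.1194.
N(t) = K/(1 + A·e^(−rt)) = 7790/(1 + 5.1194×e^(−0.35×12.7)).
e^(−4.445) = 0.011737; denominator = 1 + 5.1194×0.011737 = 1.0601.
N = 7790/1.0601 = 7348.45.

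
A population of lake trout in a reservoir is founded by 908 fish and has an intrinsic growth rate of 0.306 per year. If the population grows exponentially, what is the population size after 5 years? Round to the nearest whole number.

N(t) = N₀·e^(rt) = 908 × e^(0.306×5) = 908 × e^1.53.
e^1.53 ≈ 4.6182, so N ≈ 908 × 4.6182 = 4193.3.

4193 fish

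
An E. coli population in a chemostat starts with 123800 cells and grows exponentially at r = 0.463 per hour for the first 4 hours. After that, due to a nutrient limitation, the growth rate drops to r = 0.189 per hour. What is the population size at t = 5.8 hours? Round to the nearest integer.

1108616 cells

Phase 1: N(4) = 123800·e^(0.463×4) = 123800·e^1.852 = 788922.
Phase 2 runs for 5.8 − 4 = 1.8 hours at r = 0.189.
N(5.8) = 788922·e^(0.189×1.8) = 788922·e^0.3402 = 1.108616×10^6.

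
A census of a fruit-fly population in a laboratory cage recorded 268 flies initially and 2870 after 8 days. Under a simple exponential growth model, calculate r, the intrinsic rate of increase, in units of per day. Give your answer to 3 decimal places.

From N(t) = N₀·e^(rt): e^(r·8) = 2870/268 = 10.709.
r·8 = ln(10.709) = 2.3711, so r = 2.3711/8 = 0.29639.

0.296 per day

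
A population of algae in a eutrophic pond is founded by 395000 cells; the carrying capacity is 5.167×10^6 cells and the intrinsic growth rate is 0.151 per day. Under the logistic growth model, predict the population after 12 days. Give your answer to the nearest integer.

1737883 cells

A = (K − N₀)/N₀ = (5.167×10^6 − 395000)/395000 = 12.081.
N(t) = K/(1 + A·e^(−rt)) = 5.167×10^6/(1 + 12.081×e^(−0.151×12)).
e^(−1.812) = 0.16333; denominator = 1 + 12.081×0.16333 = 2.9732.
N = 5.167×10^6/2.9732 = 1.737883×10^6.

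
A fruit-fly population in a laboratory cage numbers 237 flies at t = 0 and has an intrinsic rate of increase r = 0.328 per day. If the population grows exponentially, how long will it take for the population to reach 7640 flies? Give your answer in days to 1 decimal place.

Set N₀·e^(rt) = 7640: e^(0.328·t) = 7640/237 = 32.236.
0.328·t = ln(32.236) = 3.4731, so t = 3.4731/0.328 = 10.589.

10.6 days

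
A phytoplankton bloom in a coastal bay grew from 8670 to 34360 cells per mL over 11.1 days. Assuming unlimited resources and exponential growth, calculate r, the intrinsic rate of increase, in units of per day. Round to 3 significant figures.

0.124 per day

From N(t) = N₀·e^(rt): e^(r·11.1) = 34360/8670 = 3.9631.
r·11.1 = ln(3.9631) = 1.377, so r = 1.377/11.1 = 0.12406.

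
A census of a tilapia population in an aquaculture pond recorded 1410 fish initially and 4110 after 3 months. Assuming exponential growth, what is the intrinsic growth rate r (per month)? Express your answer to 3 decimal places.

From N(t) = N₀·e^(rt): e^(r·3) = 4110/1410 = 2.9149.
r·3 = ln(2.9149) = 1.0698, so r = 1.0698/3 = 0.35661.

0.357 per month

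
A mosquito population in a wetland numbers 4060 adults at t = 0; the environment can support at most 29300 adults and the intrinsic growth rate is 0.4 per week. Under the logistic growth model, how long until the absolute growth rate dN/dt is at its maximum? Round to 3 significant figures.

4.57 weeks

Logistic growth is fastest at N = K/2 = 14650.
A = (K − N₀)/N₀ = 6.2167. Set K/(1 + A·e^(−rt)) = K/2 → A·e^(−rt) = 1.
e^(−0.4t) = 1/6.2167 = 0.160856, so t = ln(6.2167)/0.4 = 1.8272/0.4 = 4.5681.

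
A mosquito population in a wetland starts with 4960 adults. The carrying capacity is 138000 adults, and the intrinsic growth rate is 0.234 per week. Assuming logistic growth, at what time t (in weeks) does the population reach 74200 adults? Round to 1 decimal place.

14.7 weeks

A = (K − N₀)/N₀ = (138000 − 4960)/4960 = 26.823.
Solve 138000/(1 + 26.823·e^(−0.234t)) = 74200: 1 + 26.823·e^(−0.234t) = 1.8598, so e^(−0.234t) = 0.0320565.
−0.234·t = ln(0.0320565) = -3.4403, so t = 3.4403/0.234 = 14.702.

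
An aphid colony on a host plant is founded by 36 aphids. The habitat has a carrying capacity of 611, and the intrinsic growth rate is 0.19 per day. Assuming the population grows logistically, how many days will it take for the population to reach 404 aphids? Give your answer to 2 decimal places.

A = (K − N₀)/N₀ = (611 − 36)/36 = 15.972.
Solve 611/(1 + 15.972·e^(−0.19t)) = 404: 1 + 15.972·e^(−0.19t) = 1.5124, so e^(−0.19t) = 0.0320792.
−0.19·t = ln(0.0320792) = -3.4395, so t = 3.4395/0.19 = 18.103.

18.10 days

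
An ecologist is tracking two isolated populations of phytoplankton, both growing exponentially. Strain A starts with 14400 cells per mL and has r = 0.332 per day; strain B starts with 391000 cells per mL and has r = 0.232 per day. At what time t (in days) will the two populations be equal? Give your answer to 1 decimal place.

33.0 days

Set 14400·e^(0.332t) = 391000·e^(0.232t).
e^((0.332 − 0.232)t) = 391000/14400 → e^(0.1·t) = 27.153.
0.1·t = ln(27.153) = 3.3015, so t = 3.3015/0.1 = 33.015.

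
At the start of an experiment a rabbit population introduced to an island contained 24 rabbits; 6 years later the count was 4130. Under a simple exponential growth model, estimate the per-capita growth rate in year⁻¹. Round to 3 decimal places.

From N(t) = N₀·e^(rt): e^(r·6) = 4130/24 = 172.08.
r·6 = ln(172.08) = 5.148, so r = 5.148/6 = 0.858.

0.858 per year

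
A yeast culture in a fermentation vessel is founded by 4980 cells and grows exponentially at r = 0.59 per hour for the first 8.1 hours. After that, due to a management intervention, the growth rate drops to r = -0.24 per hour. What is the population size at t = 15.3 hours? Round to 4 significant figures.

105300 cells

Phase 1: N(8.1) = 4980·e^(0.59×8.1) = 4980·e^4.779 = 592547.
Phase 2 runs for 15.3 − 8.1 = 7.2 hours at r = -0.24.
N(15.3) = 592547·e^(-0.24×7.2) = 592547·e^-1.728 = 105260.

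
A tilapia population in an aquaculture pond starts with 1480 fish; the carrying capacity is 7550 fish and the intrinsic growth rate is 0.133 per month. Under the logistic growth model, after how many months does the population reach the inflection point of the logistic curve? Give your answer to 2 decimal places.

Logistic growth is fastest at N = K/2 = 3775.
A = (K − N₀)/N₀ = 4.1014. Set K/(1 + A·e^(−rt)) = K/2 → A·e^(−rt) = 1.
e^(−0.133t) = 1/4.1014 = 0.243822, so t = ln(4.1014)/0.133 = 1.4113/0.133 = 10.611.

10.61 months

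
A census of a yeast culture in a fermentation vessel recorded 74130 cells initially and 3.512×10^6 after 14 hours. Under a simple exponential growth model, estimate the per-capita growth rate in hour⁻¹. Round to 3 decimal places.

From N(t) = N₀·e^(rt): e^(r·14) = 3.512×10^6/74130 = 47.376.
r·14 = ln(47.376) = 3.8581, so r = 3.8581/14 = 0.27558.

0.276 per hour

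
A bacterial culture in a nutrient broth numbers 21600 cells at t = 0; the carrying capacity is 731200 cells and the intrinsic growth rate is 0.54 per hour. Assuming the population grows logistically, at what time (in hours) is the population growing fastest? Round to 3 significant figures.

Logistic growth is fastest at N = K/2 = 365600.
A = (K − N₀)/N₀ = 32.852. Set K/(1 + A·e^(−rt)) = K/2 → A·e^(−rt) = 1.
e^(−0.54t) = 1/32.852 = 0.0304397, so t = ln(32.852)/0.54 = 3.492/0.54 = 6.4667.

6.47 hours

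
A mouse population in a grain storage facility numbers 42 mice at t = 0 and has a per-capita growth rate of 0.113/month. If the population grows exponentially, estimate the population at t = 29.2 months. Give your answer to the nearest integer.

N(t) = N₀·e^(rt) = 42 × e^(0.113×29.2) = 42 × e^3.3.
e^3.3 ≈ 27.102, so N ≈ 42 × 27.102 = 1138.28.

1138 mice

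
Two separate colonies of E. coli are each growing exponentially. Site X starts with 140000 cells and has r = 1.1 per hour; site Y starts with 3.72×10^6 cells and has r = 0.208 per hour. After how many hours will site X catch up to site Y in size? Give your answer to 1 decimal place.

Set 140000·e^(1.1t) = 3.72×10^6·e^(0.208t).
e^((1.1 − 0.208)t) = 3.72×10^6/140000 → e^(0.892·t) = 26.571.
0.892·t = ln(26.571) = 3.2798, so t = 3.2798/0.892 = 3.6769.

3.7 hours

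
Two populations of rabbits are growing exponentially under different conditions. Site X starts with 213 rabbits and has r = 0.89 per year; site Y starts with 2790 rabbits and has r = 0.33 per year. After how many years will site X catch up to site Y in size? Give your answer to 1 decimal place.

4.6 years

Set 213·e^(0.89t) = 2790·e^(0.33t).
e^((0.89 − 0.33)t) = 2790/213 → e^(0.56·t) = 13.099.
0.56·t = ln(13.099) = 2.5725, so t = 2.5725/0.56 = 4.5938.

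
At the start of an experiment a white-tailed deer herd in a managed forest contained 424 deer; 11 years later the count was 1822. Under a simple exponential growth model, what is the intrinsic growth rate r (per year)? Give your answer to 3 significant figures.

From N(t) = N₀·e^(rt): e^(r·11) = 1822/424 = 4.2972.
r·11 = ln(4.2972) = 1.458, so r = 1.458/11 = 0.13254.

0.133 per year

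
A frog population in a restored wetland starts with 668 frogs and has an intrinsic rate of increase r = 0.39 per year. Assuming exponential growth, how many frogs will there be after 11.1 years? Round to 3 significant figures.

50700 frogs

N(t) = N₀·e^(rt) = 668 × e^(0.39×11.1) = 668 × e^4.329.
e^4.329 ≈ 75.868, so N ≈ 668 × 75.868 = 50680.1.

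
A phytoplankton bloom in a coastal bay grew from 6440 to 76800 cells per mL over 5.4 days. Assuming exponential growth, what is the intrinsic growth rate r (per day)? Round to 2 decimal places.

From N(t) = N₀·e^(rt): e^(r·5.4) = 76800/6440 = 11.925.
r·5.4 = ln(11.925) = 2.4787, so r = 2.4787/5.4 = 0.45901.

0.46 per day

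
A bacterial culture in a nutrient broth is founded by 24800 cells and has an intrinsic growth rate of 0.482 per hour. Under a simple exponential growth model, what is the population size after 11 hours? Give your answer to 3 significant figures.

4980000 cells

N(t) = N₀·e^(rt) = 24800 × e^(0.482×11) = 24800 × e^5.302.
e^5.302 ≈ 200.74, so N ≈ 24800 × 200.74 = 4.9783×10^6.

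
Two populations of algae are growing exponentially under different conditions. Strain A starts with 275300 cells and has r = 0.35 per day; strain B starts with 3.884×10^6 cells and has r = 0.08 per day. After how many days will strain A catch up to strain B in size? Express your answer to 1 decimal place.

Set 275300·e^(0.35t) = 3.884×10^6·e^(0.08t).
e^((0.35 − 0.08)t) = 3.884×10^6/275300 → e^(0.27·t) = 14.108.
0.27·t = ln(14.108) = 2.6468, so t = 2.6468/0.27 = 9.8028.

9.8 days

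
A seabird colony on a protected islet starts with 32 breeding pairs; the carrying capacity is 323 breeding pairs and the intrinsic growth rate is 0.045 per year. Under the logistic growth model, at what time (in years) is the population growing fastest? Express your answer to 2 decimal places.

Logistic growth is fastest at N = K/2 = 161.5.
A = (K − N₀)/N₀ = 9.0938. Set K/(1 + A·e^(−rt)) = K/2 → A·e^(−rt) = 1.
e^(−0.045t) = 1/9.0938 = 0.109966, so t = ln(9.0938)/0.045 = 2.2076/0.045 = 49.057.

49.06 years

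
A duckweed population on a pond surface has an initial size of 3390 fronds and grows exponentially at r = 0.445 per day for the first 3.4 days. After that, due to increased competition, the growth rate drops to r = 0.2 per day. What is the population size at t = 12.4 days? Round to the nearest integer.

Phase 1: N(3.4) = 3390·e^(0.445×3.4) = 3390·e^1.513 = 15391.7.
Phase 2 runs for 12.4 − 3.4 = 9 days at r = 0.2.
N(12.4) = 15391.7·e^(0.2×9) = 15391.7·e^1.8 = 93114.5.

93115 fronds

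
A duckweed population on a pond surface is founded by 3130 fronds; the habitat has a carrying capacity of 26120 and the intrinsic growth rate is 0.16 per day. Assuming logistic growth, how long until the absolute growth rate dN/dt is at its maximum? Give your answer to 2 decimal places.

12.46 days

Logistic growth is fastest at N = K/2 = 13060.
A = (K − N₀)/N₀ = 7.345. Set K/(1 + A·e^(−rt)) = K/2 → A·e^(−rt) = 1.
e^(−0.16t) = 1/7.345 = 0.136146, so t = ln(7.345)/0.16 = 1.994/0.16 = 12.463.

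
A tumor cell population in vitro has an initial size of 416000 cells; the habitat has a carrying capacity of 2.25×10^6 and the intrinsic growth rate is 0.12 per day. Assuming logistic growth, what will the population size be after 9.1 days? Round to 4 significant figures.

907500 cells

A = (K − N₀)/N₀ = (2.25×10^6 − 416000)/416000 = 4.4087.
N(t) = K/(1 + A·e^(−rt)) = 2.25×10^6/(1 + 4.4087×e^(−0.12×9.1)).
e^(−1.092) = 0.33554; denominator = 1 + 4.4087×0.33554 = 2.4793.
N = 2.25×10^6/2.4793 = 907514.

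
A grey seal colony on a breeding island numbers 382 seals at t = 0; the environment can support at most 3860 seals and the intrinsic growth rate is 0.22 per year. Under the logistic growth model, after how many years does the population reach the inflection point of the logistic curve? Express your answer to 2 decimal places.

10.04 years

Logistic growth is fastest at N = K/2 = 1930.
A = (K − N₀)/N₀ = 9.1047. Set K/(1 + A·e^(−rt)) = K/2 → A·e^(−rt) = 1.
e^(−0.22t) = 1/9.1047 = 0.109833, so t = ln(9.1047)/0.22 = 2.2088/0.22 = 10.04.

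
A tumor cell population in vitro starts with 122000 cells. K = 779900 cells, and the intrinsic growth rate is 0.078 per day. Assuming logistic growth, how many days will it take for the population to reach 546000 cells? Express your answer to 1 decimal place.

A = (K − N₀)/N₀ = (779900 − 122000)/122000 = 5.3926.
Solve 779900/(1 + 5.3926·e^(−0.078t)) = 546000: 1 + 5.3926·e^(−0.078t) = 1.4284, so e^(−0.078t) = 0.0794397.
−0.078·t = ln(0.0794397) = -2.5328, so t = 2.5328/0.078 = 32.471.

32.5 days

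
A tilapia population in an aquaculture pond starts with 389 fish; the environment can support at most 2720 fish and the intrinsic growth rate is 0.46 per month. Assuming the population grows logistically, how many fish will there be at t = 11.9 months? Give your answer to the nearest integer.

A = (K − N₀)/N₀ = (2720 − 389)/389 = 5.9923.
N(t) = K/(1 + A·e^(−rt)) = 2720/(1 + 5.9923×e^(−0.46×11.9)).
e^(−5.474) = 0.0041944; denominator = 1 + 5.9923×0.0041944 = 1.0251.
N = 2720/1.0251 = 2653.31.

2653 fish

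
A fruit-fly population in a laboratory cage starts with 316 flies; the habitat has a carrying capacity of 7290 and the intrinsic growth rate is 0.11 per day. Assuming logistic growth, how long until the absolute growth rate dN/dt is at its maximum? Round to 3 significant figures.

28.1 days

Logistic growth is fastest at N = K/2 = 3645.
A = (K − N₀)/N₀ = 22.07. Set K/(1 + A·e^(−rt)) = K/2 → A·e^(−rt) = 1.
e^(−0.11t) = 1/22.07 = 0.0453112, so t = ln(22.07)/0.11 = 3.0942/0.11 = 28.129.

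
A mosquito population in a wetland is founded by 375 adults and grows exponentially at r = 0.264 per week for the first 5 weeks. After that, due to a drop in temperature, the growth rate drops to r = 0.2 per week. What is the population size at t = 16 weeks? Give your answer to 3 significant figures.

12700 adults

Phase 1: N(5) = 375·e^(0.264×5) = 375·e^1.32 = 1403.78.
Phase 2 runs for 16 − 5 = 11 weeks at r = 0.2.
N(16) = 1403.78·e^(0.2×11) = 1403.78·e^2.2 = 12669.2.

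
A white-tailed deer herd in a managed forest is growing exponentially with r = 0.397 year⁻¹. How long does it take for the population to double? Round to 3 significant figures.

1.75 years

Doubling time t_d = ln(2)/r = 0.6931/0.397 = 1.746.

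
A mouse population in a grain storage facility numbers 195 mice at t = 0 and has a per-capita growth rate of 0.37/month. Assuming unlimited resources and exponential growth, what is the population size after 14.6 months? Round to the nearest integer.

N(t) = N₀·e^(rt) = 195 × e^(0.37×14.6) = 195 × e^5.402.
e^5.402 ≈ 221.85, so N ≈ 195 × 221.85 = 43260.7.

43261 mice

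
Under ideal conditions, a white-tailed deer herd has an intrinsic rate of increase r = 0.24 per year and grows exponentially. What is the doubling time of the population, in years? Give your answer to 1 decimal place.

2.9 years

Doubling time t_d = ln(2)/r = 0.6931/0.24 = 2.8881.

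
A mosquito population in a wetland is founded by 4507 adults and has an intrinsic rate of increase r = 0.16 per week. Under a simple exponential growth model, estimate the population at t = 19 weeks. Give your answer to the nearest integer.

94220 adults

N(t) = N₀·e^(rt) = 4507 × e^(0.16×19) = 4507 × e^3.04.
e^3.04 ≈ 20.905, so N ≈ 4507 × 20.905 = 94219.9.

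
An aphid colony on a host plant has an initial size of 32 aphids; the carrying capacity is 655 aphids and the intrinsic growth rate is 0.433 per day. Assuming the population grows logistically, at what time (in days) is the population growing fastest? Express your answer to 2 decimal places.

Logistic growth is fastest at N = K/2 = 327.5.
A = (K − N₀)/N₀ = 19.469. Set K/(1 + A·e^(−rt)) = K/2 → A·e^(−rt) = 1.
e^(−0.433t) = 1/19.469 = 0.0513644, so t = ln(19.469)/0.433 = 2.9688/0.433 = 6.8564.

6.86 days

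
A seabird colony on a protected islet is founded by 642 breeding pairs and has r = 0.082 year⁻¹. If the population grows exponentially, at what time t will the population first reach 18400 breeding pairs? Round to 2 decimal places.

40.92 years

Set N₀·e^(rt) = 18400: e^(0.082·t) = 18400/642 = 28.66.
0.082·t = ln(28.66) = 3.3555, so t = 3.3555/0.082 = 40.921.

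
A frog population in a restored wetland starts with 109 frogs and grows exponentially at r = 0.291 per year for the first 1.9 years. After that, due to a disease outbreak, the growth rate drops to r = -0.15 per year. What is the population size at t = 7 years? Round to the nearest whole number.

Phase 1: N(1.9) = 109·e^(0.291×1.9) = 109·e^0.5529 = 189.473.
Phase 2 runs for 7 − 1.9 = 5.1 years at r = -0.15.
N(7) = 189.473·e^(-0.15×5.1) = 189.473·e^-0.765 = 88.1683.

88 frogs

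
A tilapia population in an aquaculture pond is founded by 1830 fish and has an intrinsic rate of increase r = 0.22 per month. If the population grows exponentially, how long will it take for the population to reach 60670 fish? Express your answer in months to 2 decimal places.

Set N₀·e^(rt) = 60670: e^(0.22·t) = 60670/1830 = 33.153.
0.22·t = ln(33.153) = 3.5011, so t = 3.5011/0.22 = 15.914.

15.91 months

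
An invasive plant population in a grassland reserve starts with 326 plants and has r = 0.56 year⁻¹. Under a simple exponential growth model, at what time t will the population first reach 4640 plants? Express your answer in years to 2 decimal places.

Set N₀·e^(rt) = 4640: e^(0.56·t) = 4640/326 = 14.233.
0.56·t = ln(14.233) = 2.6556, so t = 2.6556/0.56 = 4.7421.

4.74 years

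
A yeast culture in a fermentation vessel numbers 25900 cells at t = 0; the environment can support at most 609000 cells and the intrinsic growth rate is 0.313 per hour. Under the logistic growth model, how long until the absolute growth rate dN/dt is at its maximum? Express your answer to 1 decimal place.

Logistic growth is fastest at N = K/2 = 304500.
A = (K − N₀)/N₀ = 22.514. Set K/(1 + A·e^(−rt)) = K/2 → A·e^(−rt) = 1.
e^(−0.313t) = 1/22.514 = 0.0444178, so t = ln(22.514)/0.313 = 3.1141/0.313 = 9.9493.

9.9 hours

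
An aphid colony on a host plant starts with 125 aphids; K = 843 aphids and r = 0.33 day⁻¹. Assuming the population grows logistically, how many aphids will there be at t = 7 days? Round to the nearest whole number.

537 aphids

A = (K − N₀)/N₀ = (843 − 125)/125 = 5.744.
N(t) = K/(1 + A·e^(−rt)) = 843/(1 + 5.744×e^(−0.33×7)).
e^(−2.31) = 0.099261; denominator = 1 + 5.744×0.099261 = 1.5702.
N = 843/1.5702 = 536.889.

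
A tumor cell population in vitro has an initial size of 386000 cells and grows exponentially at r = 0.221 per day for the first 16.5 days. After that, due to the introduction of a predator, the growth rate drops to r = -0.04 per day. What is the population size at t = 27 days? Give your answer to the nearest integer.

Phase 1: N(16.5) = 386000·e^(0.221×16.5) = 386000·e^3.647 = 1.479933×10^7.
Phase 2 runs for 27 − 16.5 = 10.5 days at r = -0.04.
N(27) = 1.479933×10^7·e^(-0.04×10.5) = 1.479933×10^7·e^-0.42 = 9.723854×10^6.

9723854 cells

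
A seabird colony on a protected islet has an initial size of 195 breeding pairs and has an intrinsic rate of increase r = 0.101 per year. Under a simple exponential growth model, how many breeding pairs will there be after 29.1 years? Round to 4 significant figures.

3685 breeding pairs

N(t) = N₀·e^(rt) = 195 × e^(0.101×29.1) = 195 × e^2.939.
e^2.939 ≈ 18.899, so N ≈ 195 × 18.899 = 3685.27.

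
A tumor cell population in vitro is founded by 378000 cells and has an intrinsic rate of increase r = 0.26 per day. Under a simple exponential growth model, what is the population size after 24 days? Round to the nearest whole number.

N(t) = N₀·e^(rt) = 378000 × e^(0.26×24) = 378000 × e^6.24.
e^6.24 ≈ 512.86, so N ≈ 378000 × 512.86 = 1.938605×10^8.

193860517 cells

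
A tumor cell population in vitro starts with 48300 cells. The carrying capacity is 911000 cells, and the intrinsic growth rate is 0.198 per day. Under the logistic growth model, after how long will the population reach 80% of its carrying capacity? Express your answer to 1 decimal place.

A = (K − N₀)/N₀ = (911000 − 48300)/48300 = 17.861.
Solve 911000/(1 + 17.861·e^(−0.198t)) = 728800: 1 + 17.861·e^(−0.198t) = 1.25, so e^(−0.198t) = 0.0139968.
−0.198·t = ln(0.0139968) = -4.2689, so t = 4.2689/0.198 = 21.56.

21.6 days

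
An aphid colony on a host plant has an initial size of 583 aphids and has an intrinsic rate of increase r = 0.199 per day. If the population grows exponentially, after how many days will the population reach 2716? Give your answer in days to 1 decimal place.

7.7 days

Set N₀·e^(rt) = 2716: e^(0.199·t) = 2716/583 = 4.6587.
0.199·t = ln(4.6587) = 1.5387, so t = 1.5387/0.199 = 7.7323.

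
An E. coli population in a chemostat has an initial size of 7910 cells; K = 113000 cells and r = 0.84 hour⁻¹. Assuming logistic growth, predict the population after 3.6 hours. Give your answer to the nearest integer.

A = (K − N₀)/N₀ = (113000 − 7910)/7910 = 13.286.
N(t) = K/(1 + A·e^(−rt)) = 113000/(1 + 13.286×e^(−0.84×3.6)).
e^(−3.024) = 0.048606; denominator = 1 + 13.286×0.048606 = 1.6458.
N = 113000/1.6458 = 68660.8.

68661 cells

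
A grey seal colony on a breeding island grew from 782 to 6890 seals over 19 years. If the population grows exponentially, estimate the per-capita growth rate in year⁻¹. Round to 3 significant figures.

0.115 per year

From N(t) = N₀·e^(rt): e^(r·19) = 6890/782 = 8.8107.
r·19 = ln(8.8107) = 2.176, so r = 2.176/19 = 0.11452.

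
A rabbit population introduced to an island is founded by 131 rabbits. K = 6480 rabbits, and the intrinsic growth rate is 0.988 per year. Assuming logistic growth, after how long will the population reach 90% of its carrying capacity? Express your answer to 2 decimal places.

A = (K − N₀)/N₀ = (6480 − 131)/131 = 48.466.
Solve 6480/(1 + 48.466·e^(−0.988t)) = 5832: 1 + 48.466·e^(−0.988t) = 1.1111, so e^(−0.988t) = 0.00229257.
−0.988·t = ln(0.00229257) = -6.0781, so t = 6.0781/0.988 = 6.1519.

6.15 years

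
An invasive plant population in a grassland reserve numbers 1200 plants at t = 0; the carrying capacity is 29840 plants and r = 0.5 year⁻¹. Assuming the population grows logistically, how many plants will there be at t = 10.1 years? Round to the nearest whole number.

25881 plants

A = (K − N₀)/N₀ = (29840 − 1200)/1200 = 23.867.
N(t) = K/(1 + A·e^(−rt)) = 29840/(1 + 23.867×e^(−0.5×10.1)).
e^(−5.05) = 0.0064093; denominator = 1 + 23.867×0.0064093 = 1.153.
N = 29840/1.153 = 25881.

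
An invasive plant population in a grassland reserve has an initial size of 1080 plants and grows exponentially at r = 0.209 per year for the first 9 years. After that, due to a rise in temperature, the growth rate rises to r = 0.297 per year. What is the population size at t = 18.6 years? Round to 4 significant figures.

Phase 1: N(9) = 1080·e^(0.209×9) = 1080·e^1.881 = 7084.87.
Phase 2 runs for 18.6 − 9 = 9.6 years at r = 0.297.
N(18.6) = 7084.87·e^(0.297×9.6) = 7084.87·e^2.851 = 122629.

122600 plants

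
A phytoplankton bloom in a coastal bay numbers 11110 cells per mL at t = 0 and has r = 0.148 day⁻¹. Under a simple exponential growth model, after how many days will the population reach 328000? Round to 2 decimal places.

22.87 days

Set N₀·e^(rt) = 328000: e^(0.148·t) = 328000/11110 = 29.523.
0.148·t = ln(29.523) = 3.3852, so t = 3.3852/0.148 = 22.873.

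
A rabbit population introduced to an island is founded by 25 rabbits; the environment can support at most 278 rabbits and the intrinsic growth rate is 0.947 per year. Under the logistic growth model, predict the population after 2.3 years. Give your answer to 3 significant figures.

130 rabbits

A = (K − N₀)/N₀ = (278 − 25)/25 = 10.12.
N(t) = K/(1 + A·e^(−rt)) = 278/(1 + 10.12×e^(−0.947×2.3)).
e^(−2.178) = 0.11326; denominator = 1 + 10.12×0.11326 = 2.1462.
N = 278/2.1462 = 129.534.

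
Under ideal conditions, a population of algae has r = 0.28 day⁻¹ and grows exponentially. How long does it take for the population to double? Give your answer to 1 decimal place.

2.5 days

Doubling time t_d = ln(2)/r = 0.6931/0.28 = 2.4755.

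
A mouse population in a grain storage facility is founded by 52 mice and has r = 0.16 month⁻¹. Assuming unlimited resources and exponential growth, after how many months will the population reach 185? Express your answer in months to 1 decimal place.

Set N₀·e^(rt) = 185: e^(0.16·t) = 185/52 = 3.5577.
0.16·t = ln(3.5577) = 1.2691, so t = 1.2691/0.16 = 7.932.

7.9 months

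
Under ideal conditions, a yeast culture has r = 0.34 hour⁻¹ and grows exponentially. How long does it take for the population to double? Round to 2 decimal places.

Doubling time t_d = ln(2)/r = 0.6931/0.34 = 2.0387.

2.04 hours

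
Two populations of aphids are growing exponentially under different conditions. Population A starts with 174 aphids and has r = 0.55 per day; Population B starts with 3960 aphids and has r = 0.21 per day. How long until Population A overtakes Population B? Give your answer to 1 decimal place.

9.2 days

Set 174·e^(0.55t) = 3960·e^(0.21t).
e^((0.55 − 0.21)t) = 3960/174 → e^(0.34·t) = 22.759.
0.34·t = ln(22.759) = 3.1249, so t = 3.1249/0.34 = 9.191.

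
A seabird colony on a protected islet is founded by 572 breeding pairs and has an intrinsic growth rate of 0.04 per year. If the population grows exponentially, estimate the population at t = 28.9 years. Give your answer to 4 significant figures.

1817 breeding pairs

N(t) = N₀·e^(rt) = 572 × e^(0.04×28.9) = 572 × e^1.156.
e^1.156 ≈ 3.1772, so N ≈ 572 × 3.1772 = 1817.36.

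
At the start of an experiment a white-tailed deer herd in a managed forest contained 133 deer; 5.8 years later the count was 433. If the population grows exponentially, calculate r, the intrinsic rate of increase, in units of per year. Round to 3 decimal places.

From N(t) = N₀·e^(rt): e^(r·5.8) = 433/133 = 3.2556.
r·5.8 = ln(3.2556) = 1.1804, so r = 1.1804/5.8 = 0.20352.

0.204 per year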